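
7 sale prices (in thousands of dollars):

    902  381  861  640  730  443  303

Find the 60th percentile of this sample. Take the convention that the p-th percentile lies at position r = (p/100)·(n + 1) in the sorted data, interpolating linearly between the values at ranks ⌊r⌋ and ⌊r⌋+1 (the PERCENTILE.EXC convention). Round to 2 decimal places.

712.00

Sorted: 303, 381, 443, 640, 730, 861, 902.
n = 7.
r = (60/100)·(7 + 1) = 4.8.
Rank 4 is 640 and rank 5 is 730.
Interpolate: 640 + 0.8·(730 − 640) = 640 + 0.8·90 = 712.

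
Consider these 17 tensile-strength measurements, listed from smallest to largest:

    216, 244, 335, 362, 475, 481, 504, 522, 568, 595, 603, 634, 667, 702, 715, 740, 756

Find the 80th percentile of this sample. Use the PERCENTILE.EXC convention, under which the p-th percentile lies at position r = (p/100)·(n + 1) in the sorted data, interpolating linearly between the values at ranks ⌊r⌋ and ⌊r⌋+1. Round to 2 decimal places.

n = 17.
r = (80/100)·(17 + 1) = 14.4.
Rank 14 is 702 and rank 15 is 715.
Interpolate: 702 + 0.4·(715 − 702) = 702 + 0.4·13 = 707.2.

707.20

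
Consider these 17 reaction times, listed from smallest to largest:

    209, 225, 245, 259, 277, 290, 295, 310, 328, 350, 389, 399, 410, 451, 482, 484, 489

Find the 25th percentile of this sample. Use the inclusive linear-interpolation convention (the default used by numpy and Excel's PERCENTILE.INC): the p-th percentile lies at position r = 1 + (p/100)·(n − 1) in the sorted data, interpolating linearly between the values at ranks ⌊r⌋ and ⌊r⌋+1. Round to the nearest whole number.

277

n = 17.
r = 1 + (25/100)·(17 − 1) = 1 + 4 = 5.
r is an integer, so P25 is the value at rank 5: 277.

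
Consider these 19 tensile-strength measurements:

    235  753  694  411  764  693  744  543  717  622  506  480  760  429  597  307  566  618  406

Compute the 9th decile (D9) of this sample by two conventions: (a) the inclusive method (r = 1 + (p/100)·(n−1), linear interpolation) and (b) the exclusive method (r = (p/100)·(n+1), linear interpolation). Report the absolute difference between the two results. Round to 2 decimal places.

5.60

Sorted: 235, 307, 406, 411, 429, 480, 506, 543, 566, 597, 618, 622, 693, 694, 717, 744, 753, 760, 764.
n = 19.
(a) r = 17.2; between ranks 17 (753) and 18 (760): 754.4.
(b) r = 18 → value at rank 18 = 760.
|754.4 − 760| = 5.6.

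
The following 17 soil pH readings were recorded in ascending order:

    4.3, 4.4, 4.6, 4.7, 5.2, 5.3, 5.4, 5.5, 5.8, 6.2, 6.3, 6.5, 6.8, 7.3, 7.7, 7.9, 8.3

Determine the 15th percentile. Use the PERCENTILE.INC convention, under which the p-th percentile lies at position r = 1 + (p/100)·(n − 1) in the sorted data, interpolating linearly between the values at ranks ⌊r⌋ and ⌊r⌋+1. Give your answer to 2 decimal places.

4.64

n = 17.
r = 1 + (15/100)·(17 − 1) = 1 + 2.4 = 3.4.
Rank 3 is 4.6 and rank 4 is 4.7.
Interpolate: 4.6 + 0.4·(4.7 − 4.6) = 4.6 + 0.4·0.1 = 4.64.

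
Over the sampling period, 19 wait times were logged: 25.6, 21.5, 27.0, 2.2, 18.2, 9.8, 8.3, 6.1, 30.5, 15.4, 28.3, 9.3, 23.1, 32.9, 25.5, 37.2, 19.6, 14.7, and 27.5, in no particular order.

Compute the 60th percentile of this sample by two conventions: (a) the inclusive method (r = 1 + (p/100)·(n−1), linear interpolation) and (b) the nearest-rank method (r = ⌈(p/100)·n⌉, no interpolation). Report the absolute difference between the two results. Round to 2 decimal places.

0.48

Sorted: 2.2, 6.1, 8.3, 9.3, 9.8, 14.7, 15.4, 18.2, 19.6, 21.5, 23.1, 25.5, 25.6, 27.0, 27.5, 28.3, 30.5, 32.9, 37.2.
n = 19.
(a) r = 11.8; between ranks 11 (23.1) and 12 (25.5): 25.02.
(b) the nearest-rank method: rank 12 → 25.5.
|25.02 − 25.5| = 0.48.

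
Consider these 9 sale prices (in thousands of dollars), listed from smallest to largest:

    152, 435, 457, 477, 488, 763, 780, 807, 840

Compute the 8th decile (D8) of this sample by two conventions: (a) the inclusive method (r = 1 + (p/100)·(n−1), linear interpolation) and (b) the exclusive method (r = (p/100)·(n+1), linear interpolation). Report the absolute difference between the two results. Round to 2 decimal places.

16.20

n = 9.
(a) r = 7.4; between ranks 7 (780) and 8 (807): 790.8.
(b) r = 8 → value at rank 8 = 807.
|790.8 − 807| = 16.2.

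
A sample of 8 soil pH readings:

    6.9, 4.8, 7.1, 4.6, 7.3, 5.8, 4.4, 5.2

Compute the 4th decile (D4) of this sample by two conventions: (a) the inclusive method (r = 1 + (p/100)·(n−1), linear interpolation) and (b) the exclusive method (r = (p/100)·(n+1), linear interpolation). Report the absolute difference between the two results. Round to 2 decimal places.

0.08

Sorted: 4.4, 4.6, 4.8, 5.2, 5.8, 6.9, 7.1, 7.3.
n = 8.
(a) r = 3.8; between ranks 3 (4.8) and 4 (5.2): 5.12.
(b) r = 3.6; between ranks 3 (4.8) and 4 (5.2): 5.04.
|5.12 − 5.04| = 0.08.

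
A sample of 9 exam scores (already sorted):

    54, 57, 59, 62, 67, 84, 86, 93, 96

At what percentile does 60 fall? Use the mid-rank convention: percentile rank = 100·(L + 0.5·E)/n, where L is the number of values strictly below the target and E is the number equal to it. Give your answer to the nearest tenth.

33.3

Count below 60: L = 3; count equal: E = 0; n = 9.
Percentile rank = 100·(3 + 0.5·0)/9 = 100·3/9 = 33.33.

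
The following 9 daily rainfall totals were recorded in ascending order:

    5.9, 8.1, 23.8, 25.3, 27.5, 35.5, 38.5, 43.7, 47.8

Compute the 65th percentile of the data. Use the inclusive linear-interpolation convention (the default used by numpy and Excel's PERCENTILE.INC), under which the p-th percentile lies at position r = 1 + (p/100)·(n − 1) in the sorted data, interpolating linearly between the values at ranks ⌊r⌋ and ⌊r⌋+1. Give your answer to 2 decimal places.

n = 9.
r = 1 + (65/100)·(9 − 1) = 1 + 5.2 = 6.2.
Rank 6 is 35.5 and rank 7 is 38.5.
Interpolate: 35.5 + 0.2·(38.5 − 35.5) = 35.5 + 0.2·3 = 36.1.

36.10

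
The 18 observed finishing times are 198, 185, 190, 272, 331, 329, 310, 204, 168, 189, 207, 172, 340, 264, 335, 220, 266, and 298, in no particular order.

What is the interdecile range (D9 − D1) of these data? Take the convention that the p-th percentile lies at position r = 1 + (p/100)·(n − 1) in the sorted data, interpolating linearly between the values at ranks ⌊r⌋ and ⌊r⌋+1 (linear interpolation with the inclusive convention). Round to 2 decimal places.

151.10

Sorted: 168, 172, 185, 189, 190, 198, 204, 207, 220, 264, 266, 272, 298, 310, 329, 331, 335, 340.
n = 18.
P10: r = 2.7; ranks 2–3 are 172, 185; interpolating gives 181.1.
P90: r = 16.3; ranks 16–17 are 331, 335; interpolating gives 332.2.
Difference: 332.2 − 181.1 = 151.1.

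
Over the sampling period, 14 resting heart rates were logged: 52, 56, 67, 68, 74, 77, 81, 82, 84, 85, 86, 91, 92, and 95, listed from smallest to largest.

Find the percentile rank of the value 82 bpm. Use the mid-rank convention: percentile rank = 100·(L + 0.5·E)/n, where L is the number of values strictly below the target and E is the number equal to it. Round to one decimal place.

Count below 82: L = 7; count equal: E = 1; n = 14.
Percentile rank = 100·(7 + 0.5·1)/14 = 100·7.5/14 = 53.57.

53.6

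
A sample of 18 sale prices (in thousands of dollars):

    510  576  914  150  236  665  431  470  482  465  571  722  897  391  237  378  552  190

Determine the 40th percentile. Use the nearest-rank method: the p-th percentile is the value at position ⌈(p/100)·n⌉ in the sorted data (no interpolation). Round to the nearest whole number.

Sorted: 150, 190, 236, 237, 378, 391, 431, 465, 470, 482, 510, 552, 571, 576, 665, 722, 897, 914.
n = 18.
Position = ⌈40/100 · 18⌉ = ⌈7.2⌉ = 8.
The value at rank 8 is 465.

465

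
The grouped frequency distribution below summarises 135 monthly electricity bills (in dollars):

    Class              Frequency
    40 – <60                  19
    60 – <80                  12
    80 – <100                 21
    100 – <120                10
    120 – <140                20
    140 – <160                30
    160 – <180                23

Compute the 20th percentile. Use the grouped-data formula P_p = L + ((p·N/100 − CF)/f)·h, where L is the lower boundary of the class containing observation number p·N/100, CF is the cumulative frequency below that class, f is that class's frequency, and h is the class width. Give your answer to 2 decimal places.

N = 135; target position k = 20/100 · 135 = 27.
Cumulative frequencies: 19, 31, 52, 62, 82, 112, 135.
Observation 27 falls in the class 60 – <80.
L = 60, CF = 19, f = 12, h = 20.
P20 = 60 + ((27 − 19)/12)·20 = 60 + 13.3333 = 73.3333.

73.33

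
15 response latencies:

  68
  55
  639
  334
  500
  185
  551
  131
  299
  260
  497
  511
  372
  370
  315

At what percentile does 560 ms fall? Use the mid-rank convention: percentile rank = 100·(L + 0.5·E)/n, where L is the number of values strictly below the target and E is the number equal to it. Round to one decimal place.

93.3

Sorted: 55, 68, 131, 185, 260, 299, 315, 334, 370, 372, 497, 500, 511, 551, 639.
Count below 560: L = 14; count equal: E = 0; n = 15.
Percentile rank = 100·(14 + 0.5·0)/15 = 100·14/15 = 93.33.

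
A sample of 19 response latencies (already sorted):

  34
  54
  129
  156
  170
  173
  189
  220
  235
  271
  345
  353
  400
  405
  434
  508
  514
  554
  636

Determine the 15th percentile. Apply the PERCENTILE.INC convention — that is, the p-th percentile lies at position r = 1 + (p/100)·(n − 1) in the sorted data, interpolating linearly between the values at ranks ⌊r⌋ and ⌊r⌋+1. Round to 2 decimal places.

147.90

n = 19.
r = 1 + (15/100)·(19 − 1) = 1 + 2.7 = 3.7.
Rank 3 is 129 and rank 4 is 156.
Interpolate: 129 + 0.7·(156 − 129) = 129 + 0.7·27 = 147.9.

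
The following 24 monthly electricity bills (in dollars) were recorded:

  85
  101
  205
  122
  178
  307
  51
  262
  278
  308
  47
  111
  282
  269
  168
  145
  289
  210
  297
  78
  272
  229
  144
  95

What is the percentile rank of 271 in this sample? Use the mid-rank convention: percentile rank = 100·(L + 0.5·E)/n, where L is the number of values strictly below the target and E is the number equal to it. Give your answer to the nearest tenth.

70.8

Sorted: 47, 51, 78, 85, 95, 101, 111, 122, 144, 145, 168, 178, 205, 210, 229, 262, 269, 272, 278, 282, 289, 297, 307, 308.
Count below 271: L = 17; count equal: E = 0; n = 24.
Percentile rank = 100·(17 + 0.5·0)/24 = 100·17/24 = 70.83.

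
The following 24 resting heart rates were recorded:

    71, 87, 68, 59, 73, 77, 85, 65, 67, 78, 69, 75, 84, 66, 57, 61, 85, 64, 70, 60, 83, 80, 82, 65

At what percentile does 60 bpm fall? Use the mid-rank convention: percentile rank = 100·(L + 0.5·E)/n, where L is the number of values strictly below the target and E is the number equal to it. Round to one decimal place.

10.4

Sorted: 57, 59, 60, 61, 64, 65, 65, 66, 67, 68, 69, 70, 71, 73, 75, 77, 78, 80, 82, 83, 84, 85, 85, 87.
Count below 60: L = 2; count equal: E = 1; n = 24.
Percentile rank = 100·(2 + 0.5·1)/24 = 100·2.5/24 = 10.42.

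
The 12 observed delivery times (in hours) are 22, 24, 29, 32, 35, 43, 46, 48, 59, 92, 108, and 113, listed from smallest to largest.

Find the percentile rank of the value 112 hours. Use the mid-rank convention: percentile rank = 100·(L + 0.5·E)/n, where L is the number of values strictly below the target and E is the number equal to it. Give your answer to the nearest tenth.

91.7

Count below 112: L = 11; count equal: E = 0; n = 12.
Percentile rank = 100·(11 + 0.5·0)/12 = 100·11/12 = 91.67.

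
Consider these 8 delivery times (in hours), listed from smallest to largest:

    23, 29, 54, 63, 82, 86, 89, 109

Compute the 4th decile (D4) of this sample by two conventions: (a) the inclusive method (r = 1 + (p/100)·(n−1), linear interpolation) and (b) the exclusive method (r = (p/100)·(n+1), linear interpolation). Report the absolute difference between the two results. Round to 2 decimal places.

1.80

n = 8.
(a) r = 3.8; between ranks 3 (54) and 4 (63): 61.2.
(b) r = 3.6; between ranks 3 (54) and 4 (63): 59.4.
|61.2 − 59.4| = 1.8.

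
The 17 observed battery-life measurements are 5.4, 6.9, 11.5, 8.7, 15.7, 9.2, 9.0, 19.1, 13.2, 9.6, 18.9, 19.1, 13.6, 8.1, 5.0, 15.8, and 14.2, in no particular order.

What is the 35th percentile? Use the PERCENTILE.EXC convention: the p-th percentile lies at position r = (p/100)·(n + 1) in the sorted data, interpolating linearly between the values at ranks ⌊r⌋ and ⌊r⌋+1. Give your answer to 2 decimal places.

9.06

Sorted: 5.0, 5.4, 6.9, 8.1, 8.7, 9.0, 9.2, 9.6, 11.5, 13.2, 13.6, 14.2, 15.7, 15.8, 18.9, 19.1, 19.1.
n = 17.
r = (35/100)·(17 + 1) = 6.3.
Rank 6 is 9.0 and rank 7 is 9.2.
Interpolate: 9.0 + 0.3·(9.2 − 9.0) = 9.0 + 0.3·0.2 = 9.06.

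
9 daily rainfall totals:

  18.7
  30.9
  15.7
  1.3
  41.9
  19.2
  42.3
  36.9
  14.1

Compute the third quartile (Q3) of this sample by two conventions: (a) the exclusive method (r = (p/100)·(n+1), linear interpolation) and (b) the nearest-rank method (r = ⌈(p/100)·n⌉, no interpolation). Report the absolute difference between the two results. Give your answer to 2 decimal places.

Sorted: 1.3, 14.1, 15.7, 18.7, 19.2, 30.9, 36.9, 41.9, 42.3.
n = 9.
(a) r = 7.5; between ranks 7 (36.9) and 8 (41.9): 39.4.
(b) the nearest-rank method: rank 7 → 36.9.
|39.4 − 36.9| = 2.5.

2.50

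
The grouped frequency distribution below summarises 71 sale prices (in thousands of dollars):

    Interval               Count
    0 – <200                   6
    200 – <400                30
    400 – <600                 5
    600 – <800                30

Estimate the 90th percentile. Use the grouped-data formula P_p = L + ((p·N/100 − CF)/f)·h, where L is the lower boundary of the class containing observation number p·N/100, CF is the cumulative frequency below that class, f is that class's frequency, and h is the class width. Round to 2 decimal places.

N = 71; target position k = 90/100 · 71 = 63.9.
Cumulative frequencies: 6, 36, 41, 71.
Observation 63.9 falls in the class 600 – <800.
L = 600, CF = 41, f = 30, h = 200.
P90 = 600 + ((63.9 − 41)/30)·200 = 600 + 152.667 = 752.667.

752.67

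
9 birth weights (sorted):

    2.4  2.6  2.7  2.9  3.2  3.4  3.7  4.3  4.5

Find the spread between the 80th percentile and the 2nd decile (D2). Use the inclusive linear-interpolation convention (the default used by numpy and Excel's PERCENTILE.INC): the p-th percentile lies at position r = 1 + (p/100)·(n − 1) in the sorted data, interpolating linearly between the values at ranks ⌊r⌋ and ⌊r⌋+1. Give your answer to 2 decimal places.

1.28

n = 9.
P20: r = 2.6; ranks 2–3 are 2.6, 2.7; interpolating gives 2.66.
P80: r = 7.4; ranks 7–8 are 3.7, 4.3; interpolating gives 3.94.
Difference: 3.94 − 2.66 = 1.28.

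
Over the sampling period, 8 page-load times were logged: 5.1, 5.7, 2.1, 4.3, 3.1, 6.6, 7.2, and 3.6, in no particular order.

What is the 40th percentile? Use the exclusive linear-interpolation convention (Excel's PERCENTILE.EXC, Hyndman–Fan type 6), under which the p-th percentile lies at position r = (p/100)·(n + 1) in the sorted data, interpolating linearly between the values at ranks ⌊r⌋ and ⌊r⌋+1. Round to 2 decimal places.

4.02

Sorted: 2.1, 3.1, 3.6, 4.3, 5.1, 5.7, 6.6, 7.2.
n = 8.
r = (40/100)·(8 + 1) = 3.6.
Rank 3 is 3.6 and rank 4 is 4.3.
Interpolate: 3.6 + 0.6·(4.3 − 3.6) = 3.6 + 0.6·0.7 = 4.02.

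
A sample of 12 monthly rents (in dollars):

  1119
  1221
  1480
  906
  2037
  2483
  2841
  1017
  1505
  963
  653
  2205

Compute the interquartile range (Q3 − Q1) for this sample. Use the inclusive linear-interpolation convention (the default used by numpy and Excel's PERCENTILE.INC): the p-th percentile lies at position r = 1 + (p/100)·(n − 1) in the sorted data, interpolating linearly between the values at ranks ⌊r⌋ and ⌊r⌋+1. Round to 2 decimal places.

1075.50

Sorted: 653, 906, 963, 1017, 1119, 1221, 1480, 1505, 2037, 2205, 2483, 2841.
n = 12.
P25: r = 3.75; ranks 3–4 are 963, 1017; interpolating gives 1003.5.
P75: r = 9.25; ranks 9–10 are 2037, 2205; interpolating gives 2079.
Difference: 2079 − 1003.5 = 1075.5.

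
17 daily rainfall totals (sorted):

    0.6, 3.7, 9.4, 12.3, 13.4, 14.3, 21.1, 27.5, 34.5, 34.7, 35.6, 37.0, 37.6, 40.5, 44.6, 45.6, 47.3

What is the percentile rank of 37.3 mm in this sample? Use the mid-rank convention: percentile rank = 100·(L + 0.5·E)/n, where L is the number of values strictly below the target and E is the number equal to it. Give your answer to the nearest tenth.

Count below 37.3: L = 12; count equal: E = 0; n = 17.
Percentile rank = 100·(12 + 0.5·0)/17 = 100·12/17 = 70.59.

70.6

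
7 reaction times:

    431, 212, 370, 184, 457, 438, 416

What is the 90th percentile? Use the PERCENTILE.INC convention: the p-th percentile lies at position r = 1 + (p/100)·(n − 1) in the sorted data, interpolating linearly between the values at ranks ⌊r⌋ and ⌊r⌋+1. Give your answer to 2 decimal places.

445.60

Sorted: 184, 212, 370, 416, 431, 438, 457.
n = 7.
r = 1 + (90/100)·(7 − 1) = 1 + 5.4 = 6.4.
Rank 6 is 438 and rank 7 is 457.
Interpolate: 438 + 0.4·(457 − 438) = 438 + 0.4·19 = 445.6.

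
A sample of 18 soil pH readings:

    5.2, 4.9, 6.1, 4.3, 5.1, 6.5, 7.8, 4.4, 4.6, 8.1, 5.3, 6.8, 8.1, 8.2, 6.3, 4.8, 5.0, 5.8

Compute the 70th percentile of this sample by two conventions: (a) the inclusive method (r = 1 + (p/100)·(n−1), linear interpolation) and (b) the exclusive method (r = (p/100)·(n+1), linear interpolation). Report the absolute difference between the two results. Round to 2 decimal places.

0.11

Sorted: 4.3, 4.4, 4.6, 4.8, 4.9, 5.0, 5.1, 5.2, 5.3, 5.8, 6.1, 6.3, 6.5, 6.8, 7.8, 8.1, 8.1, 8.2.
n = 18.
(a) r = 12.9; between ranks 12 (6.3) and 13 (6.5): 6.48.
(b) r = 13.3; between ranks 13 (6.5) and 14 (6.8): 6.59.
|6.48 − 6.59| = 0.11.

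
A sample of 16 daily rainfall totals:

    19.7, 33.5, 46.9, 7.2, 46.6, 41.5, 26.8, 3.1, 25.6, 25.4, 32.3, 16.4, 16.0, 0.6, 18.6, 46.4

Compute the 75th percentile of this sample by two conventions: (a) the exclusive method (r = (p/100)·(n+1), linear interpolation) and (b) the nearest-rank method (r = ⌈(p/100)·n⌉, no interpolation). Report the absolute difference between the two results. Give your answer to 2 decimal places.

Sorted: 0.6, 3.1, 7.2, 16.0, 16.4, 18.6, 19.7, 25.4, 25.6, 26.8, 32.3, 33.5, 41.5, 46.4, 46.6, 46.9.
n = 16.
(a) r = 12.75; between ranks 12 (33.5) and 13 (41.5): 39.5.
(b) the nearest-rank method: rank 12 → 33.5.
|39.5 − 33.5| = 6.

6.00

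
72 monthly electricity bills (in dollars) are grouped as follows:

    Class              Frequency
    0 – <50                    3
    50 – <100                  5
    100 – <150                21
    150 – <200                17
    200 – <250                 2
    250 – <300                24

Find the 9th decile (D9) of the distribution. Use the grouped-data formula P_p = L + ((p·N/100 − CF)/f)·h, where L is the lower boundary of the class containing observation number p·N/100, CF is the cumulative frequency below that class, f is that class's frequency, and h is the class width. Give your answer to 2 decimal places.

285.00

N = 72; target position k = 90/100 · 72 = 64.8.
Cumulative frequencies: 3, 8, 29, 46, 48, 72.
Observation 64.8 falls in the class 250 – <300.
L = 250, CF = 48, f = 24, h = 50.
P90 = 250 + ((64.8 − 48)/24)·50 = 250 + 35 = 285.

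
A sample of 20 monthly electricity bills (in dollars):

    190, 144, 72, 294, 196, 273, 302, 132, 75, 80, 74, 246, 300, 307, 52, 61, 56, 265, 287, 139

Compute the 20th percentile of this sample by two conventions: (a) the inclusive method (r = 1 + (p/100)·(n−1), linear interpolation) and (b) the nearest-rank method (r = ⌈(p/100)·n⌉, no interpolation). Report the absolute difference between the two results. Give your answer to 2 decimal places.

1.60

Sorted: 52, 56, 61, 72, 74, 75, 80, 132, 139, 144, 190, 196, 246, 265, 273, 287, 294, 300, 302, 307.
n = 20.
(a) r = 4.8; between ranks 4 (72) and 5 (74): 73.6.
(b) the nearest-rank method: rank 4 → 72.
|73.6 − 72| = 1.6.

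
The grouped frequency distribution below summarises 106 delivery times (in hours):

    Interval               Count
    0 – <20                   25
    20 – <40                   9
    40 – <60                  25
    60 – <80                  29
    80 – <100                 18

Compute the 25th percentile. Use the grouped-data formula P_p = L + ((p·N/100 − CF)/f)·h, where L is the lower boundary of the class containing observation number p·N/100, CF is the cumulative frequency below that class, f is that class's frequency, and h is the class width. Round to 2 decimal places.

N = 106; target position k = 25/100 · 106 = 26.5.
Cumulative frequencies: 25, 34, 59, 88, 106.
Observation 26.5 falls in the class 20 – <40.
L = 20, CF = 25, f = 9, h = 20.
P25 = 20 + ((26.5 − 25)/9)·20 = 20 + 3.33333 = 23.3333.

23.33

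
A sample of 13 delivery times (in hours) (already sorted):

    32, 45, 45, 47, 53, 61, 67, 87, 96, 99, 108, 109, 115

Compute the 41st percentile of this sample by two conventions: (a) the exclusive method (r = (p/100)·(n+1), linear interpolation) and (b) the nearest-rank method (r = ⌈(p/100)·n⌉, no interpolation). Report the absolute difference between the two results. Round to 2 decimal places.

2.08

n = 13.
(a) r = 5.74; between ranks 5 (53) and 6 (61): 58.92.
(b) the nearest-rank method: rank 6 → 61.
|58.92 − 61| = 2.08.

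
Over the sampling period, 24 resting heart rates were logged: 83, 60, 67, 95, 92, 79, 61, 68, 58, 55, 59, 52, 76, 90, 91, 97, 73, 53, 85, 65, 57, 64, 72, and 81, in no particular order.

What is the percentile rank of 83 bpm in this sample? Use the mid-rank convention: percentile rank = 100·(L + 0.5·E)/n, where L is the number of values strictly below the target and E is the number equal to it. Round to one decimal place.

Sorted: 52, 53, 55, 57, 58, 59, 60, 61, 64, 65, 67, 68, 72, 73, 76, 79, 81, 83, 85, 90, 91, 92, 95, 97.
Count below 83: L = 17; count equal: E = 1; n = 24.
Percentile rank = 100·(17 + 0.5·1)/24 = 100·17.5/24 = 72.92.

72.9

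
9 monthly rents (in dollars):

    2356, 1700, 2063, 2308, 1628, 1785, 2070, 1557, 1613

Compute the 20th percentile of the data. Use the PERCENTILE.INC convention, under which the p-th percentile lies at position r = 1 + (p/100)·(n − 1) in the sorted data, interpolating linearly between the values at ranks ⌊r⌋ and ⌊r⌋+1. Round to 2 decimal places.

1622.00

Sorted: 1557, 1613, 1628, 1700, 1785, 2063, 2070, 2308, 2356.
n = 9.
r = 1 + (20/100)·(9 − 1) = 1 + 1.6 = 2.6.
Rank 2 is 1613 and rank 3 is 1628.
Interpolate: 1613 + 0.6·(1628 − 1613) = 1613 + 0.6·15 = 1622.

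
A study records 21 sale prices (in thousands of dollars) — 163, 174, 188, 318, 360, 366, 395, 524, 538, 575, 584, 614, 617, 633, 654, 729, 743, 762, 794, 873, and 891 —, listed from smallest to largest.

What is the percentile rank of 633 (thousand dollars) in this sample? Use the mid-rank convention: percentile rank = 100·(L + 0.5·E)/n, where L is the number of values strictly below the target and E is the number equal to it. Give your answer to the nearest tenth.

Count below 633: L = 13; count equal: E = 1; n = 21.
Percentile rank = 100·(13 + 0.5·1)/21 = 100·13.5/21 = 64.29.

64.3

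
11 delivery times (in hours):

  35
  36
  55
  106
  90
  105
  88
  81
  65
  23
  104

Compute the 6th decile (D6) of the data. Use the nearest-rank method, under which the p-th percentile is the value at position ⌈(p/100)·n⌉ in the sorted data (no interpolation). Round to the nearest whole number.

Sorted: 23, 35, 36, 55, 65, 81, 88, 90, 104, 105, 106.
n = 11.
Position = ⌈60/100 · 11⌉ = ⌈6.6⌉ = 7.
The value at rank 7 is 88.

88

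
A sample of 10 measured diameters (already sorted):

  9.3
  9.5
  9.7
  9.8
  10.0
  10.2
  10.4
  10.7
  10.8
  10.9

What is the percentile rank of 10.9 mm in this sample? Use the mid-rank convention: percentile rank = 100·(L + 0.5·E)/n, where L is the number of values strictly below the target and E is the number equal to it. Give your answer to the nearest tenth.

95.0

Count below 10.9: L = 9; count equal: E = 1; n = 10.
Percentile rank = 100·(9 + 0.5·1)/10 = 100·9.5/10 = 95.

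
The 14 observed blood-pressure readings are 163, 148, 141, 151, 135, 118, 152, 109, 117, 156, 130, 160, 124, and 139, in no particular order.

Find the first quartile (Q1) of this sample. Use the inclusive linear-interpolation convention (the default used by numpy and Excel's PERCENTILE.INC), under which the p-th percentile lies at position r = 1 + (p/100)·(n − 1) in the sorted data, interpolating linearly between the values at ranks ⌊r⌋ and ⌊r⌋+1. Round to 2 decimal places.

Sorted: 109, 117, 118, 124, 130, 135, 139, 141, 148, 151, 152, 156, 160, 163.
n = 14.
r = 1 + (25/100)·(14 − 1) = 1 + 3.25 = 4.25.
Rank 4 is 124 and rank 5 is 130.
Interpolate: 124 + 0.25·(130 − 124) = 124 + 0.25·6 = 125.5.

125.50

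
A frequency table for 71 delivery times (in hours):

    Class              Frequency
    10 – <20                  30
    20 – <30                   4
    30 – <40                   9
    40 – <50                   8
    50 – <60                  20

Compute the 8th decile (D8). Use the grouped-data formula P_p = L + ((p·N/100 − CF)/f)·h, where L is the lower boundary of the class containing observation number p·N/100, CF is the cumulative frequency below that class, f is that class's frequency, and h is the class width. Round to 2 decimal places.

N = 71; target position k = 80/100 · 71 = 56.8.
Cumulative frequencies: 30, 34, 43, 51, 71.
Observation 56.8 falls in the class 50 – <60.
L = 50, CF = 51, f = 20, h = 10.
P80 = 50 + ((56.8 − 51)/20)·10 = 50 + 2.9 = 52.9.

52.90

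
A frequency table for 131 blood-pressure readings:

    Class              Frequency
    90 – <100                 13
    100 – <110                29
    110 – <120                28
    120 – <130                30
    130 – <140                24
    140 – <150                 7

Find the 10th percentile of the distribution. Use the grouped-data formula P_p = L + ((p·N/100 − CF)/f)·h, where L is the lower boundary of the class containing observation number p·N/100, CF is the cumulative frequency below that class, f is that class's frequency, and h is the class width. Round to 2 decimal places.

100.03

N = 131; target position k = 10/100 · 131 = 13.1.
Cumulative frequencies: 13, 42, 70, 100, 124, 131.
Observation 13.1 falls in the class 100 – <110.
L = 100, CF = 13, f = 29, h = 10.
P10 = 100 + ((13.1 − 13)/29)·10 = 100 + 0.0344828 = 100.034.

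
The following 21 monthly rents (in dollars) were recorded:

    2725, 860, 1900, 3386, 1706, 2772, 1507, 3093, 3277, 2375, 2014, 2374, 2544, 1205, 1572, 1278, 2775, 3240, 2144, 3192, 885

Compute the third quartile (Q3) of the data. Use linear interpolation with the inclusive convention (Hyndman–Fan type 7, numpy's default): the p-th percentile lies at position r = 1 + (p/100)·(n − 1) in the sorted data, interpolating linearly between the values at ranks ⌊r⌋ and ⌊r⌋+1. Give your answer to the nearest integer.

2775

Sorted: 860, 885, 1205, 1278, 1507, 1572, 1706, 1900, 2014, 2144, 2374, 2375, 2544, 2725, 2772, 2775, 3093, 3192, 3240, 3277, 3386.
n = 21.
r = 1 + (75/100)·(21 − 1) = 1 + 15 = 16.
r is an integer, so P75 is the value at rank 16: 2775.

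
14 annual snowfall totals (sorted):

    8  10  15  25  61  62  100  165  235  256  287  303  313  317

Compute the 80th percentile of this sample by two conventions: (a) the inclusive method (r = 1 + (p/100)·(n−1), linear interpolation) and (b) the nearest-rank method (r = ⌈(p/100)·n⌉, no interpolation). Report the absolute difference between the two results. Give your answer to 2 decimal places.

9.60

n = 14.
(a) r = 11.4; between ranks 11 (287) and 12 (303): 293.4.
(b) the nearest-rank method: rank 12 → 303.
|293.4 − 303| = 9.6.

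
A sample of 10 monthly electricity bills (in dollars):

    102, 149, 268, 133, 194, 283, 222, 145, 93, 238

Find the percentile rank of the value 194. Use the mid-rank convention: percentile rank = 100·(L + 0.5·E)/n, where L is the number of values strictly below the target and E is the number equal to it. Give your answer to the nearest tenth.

Sorted: 93, 102, 133, 145, 149, 194, 222, 238, 268, 283.
Count below 194: L = 5; count equal: E = 1; n = 10.
Percentile rank = 100·(5 + 0.5·1)/10 = 100·5.5/10 = 55.

55.0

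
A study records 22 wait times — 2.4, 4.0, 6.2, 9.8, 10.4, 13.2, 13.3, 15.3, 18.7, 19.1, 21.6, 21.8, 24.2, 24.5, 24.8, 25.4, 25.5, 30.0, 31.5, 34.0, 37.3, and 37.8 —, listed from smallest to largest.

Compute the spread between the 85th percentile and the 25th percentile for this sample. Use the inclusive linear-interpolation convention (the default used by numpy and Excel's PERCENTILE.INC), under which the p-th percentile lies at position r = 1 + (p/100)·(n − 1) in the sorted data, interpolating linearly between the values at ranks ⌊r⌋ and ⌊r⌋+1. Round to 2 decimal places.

18.05

n = 22.
P25: r = 6.25; ranks 6–7 are 13.2, 13.3; interpolating gives 13.225.
P85: r = 18.85; ranks 18–19 are 30.0, 31.5; interpolating gives 31.275.
Difference: 31.275 − 13.225 = 18.05.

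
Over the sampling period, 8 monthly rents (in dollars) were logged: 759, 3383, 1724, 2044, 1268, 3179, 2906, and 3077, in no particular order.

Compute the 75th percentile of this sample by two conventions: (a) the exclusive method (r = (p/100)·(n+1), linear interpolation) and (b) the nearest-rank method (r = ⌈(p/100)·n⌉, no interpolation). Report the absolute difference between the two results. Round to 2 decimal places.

76.50

Sorted: 759, 1268, 1724, 2044, 2906, 3077, 3179, 3383.
n = 8.
(a) r = 6.75; between ranks 6 (3077) and 7 (3179): 3153.5.
(b) the nearest-rank method: rank 6 → 3077.
|3153.5 − 3077| = 76.5.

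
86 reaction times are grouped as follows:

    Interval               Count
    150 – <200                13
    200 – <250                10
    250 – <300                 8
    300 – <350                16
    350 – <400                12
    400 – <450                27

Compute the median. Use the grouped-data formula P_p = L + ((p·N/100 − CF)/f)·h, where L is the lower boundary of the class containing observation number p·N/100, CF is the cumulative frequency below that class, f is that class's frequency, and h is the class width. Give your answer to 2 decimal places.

337.50

N = 86; target position k = 50/100 · 86 = 43.
Cumulative frequencies: 13, 23, 31, 47, 59, 86.
Observation 43 falls in the class 300 – <350.
L = 300, CF = 31, f = 16, h = 50.
P50 = 300 + ((43 − 31)/16)·50 = 300 + 37.5 = 337.5.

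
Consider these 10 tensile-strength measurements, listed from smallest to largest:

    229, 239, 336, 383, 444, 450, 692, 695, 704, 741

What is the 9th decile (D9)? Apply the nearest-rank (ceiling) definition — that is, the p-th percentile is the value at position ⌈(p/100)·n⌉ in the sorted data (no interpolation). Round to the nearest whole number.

704

n = 10.
Position = ⌈90/100 · 10⌉ = ⌈9⌉ = 9.
The value at rank 9 is 704.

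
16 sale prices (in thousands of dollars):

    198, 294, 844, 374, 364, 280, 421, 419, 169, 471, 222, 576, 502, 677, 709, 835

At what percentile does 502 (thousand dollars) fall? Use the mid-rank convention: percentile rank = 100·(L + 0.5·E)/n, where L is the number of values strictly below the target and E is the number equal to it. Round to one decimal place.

Sorted: 169, 198, 222, 280, 294, 364, 374, 419, 421, 471, 502, 576, 677, 709, 835, 844.
Count below 502: L = 10; count equal: E = 1; n = 16.
Percentile rank = 100·(10 + 0.5·1)/16 = 100·10.5/16 = 65.62.

65.6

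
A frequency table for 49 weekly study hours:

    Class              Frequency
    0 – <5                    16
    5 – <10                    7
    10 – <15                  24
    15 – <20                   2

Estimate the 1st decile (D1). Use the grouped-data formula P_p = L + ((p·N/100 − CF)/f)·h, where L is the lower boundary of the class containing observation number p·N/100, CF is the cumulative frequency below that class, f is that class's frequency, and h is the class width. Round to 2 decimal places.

1.53

N = 49; target position k = 10/100 · 49 = 4.9.
Cumulative frequencies: 16, 23, 47, 49.
Observation 4.9 falls in the class 0 – <5.
L = 0, CF = 0, f = 16, h = 5.
P10 = 0 + ((4.9 − 0)/16)·5 = 0 + 1.53125 = 1.53125.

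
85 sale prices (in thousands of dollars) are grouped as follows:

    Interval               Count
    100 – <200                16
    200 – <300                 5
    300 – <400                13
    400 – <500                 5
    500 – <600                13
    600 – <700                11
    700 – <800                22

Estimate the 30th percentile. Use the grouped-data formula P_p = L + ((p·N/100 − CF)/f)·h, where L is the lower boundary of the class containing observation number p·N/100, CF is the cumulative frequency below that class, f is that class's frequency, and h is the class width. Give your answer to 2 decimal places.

334.62

N = 85; target position k = 30/100 · 85 = 25.5.
Cumulative frequencies: 16, 21, 34, 39, 52, 63, 85.
Observation 25.5 falls in the class 300 – <400.
L = 300, CF = 21, f = 13, h = 100.
P30 = 300 + ((25.5 − 21)/13)·100 = 300 + 34.6154 = 334.615.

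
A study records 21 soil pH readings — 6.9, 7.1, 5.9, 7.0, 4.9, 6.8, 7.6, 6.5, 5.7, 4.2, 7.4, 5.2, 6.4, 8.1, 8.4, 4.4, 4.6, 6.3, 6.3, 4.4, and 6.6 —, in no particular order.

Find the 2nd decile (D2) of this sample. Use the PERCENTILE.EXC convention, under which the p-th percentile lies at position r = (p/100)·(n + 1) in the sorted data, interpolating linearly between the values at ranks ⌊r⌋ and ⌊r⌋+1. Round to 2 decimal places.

4.72

Sorted: 4.2, 4.4, 4.4, 4.6, 4.9, 5.2, 5.7, 5.9, 6.3, 6.3, 6.4, 6.5, 6.6, 6.8, 6.9, 7.0, 7.1, 7.4, 7.6, 8.1, 8.4.
n = 21.
r = (20/100)·(21 + 1) = 4.4.
Rank 4 is 4.6 and rank 5 is 4.9.
Interpolate: 4.6 + 0.4·(4.9 − 4.6) = 4.6 + 0.4·0.3 = 4.72.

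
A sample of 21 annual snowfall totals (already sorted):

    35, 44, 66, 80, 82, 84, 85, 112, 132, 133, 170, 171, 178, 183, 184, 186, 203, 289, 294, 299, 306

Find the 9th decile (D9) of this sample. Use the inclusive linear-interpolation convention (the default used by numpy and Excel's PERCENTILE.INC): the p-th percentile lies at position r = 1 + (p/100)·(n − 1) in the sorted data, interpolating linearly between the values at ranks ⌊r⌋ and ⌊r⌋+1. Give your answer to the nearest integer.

n = 21.
r = 1 + (90/100)·(21 − 1) = 1 + 18 = 19.
r is an integer, so P90 is the value at rank 19: 294.

294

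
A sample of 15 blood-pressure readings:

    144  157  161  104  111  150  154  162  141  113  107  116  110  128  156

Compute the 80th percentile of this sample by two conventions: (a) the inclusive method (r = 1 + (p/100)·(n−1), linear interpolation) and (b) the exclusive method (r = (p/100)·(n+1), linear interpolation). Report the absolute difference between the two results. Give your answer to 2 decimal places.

Sorted: 104, 107, 110, 111, 113, 116, 128, 141, 144, 150, 154, 156, 157, 161, 162.
n = 15.
(a) r = 12.2; between ranks 12 (156) and 13 (157): 156.2.
(b) r = 12.8; between ranks 12 (156) and 13 (157): 156.8.
|156.2 − 156.8| = 0.6.

0.60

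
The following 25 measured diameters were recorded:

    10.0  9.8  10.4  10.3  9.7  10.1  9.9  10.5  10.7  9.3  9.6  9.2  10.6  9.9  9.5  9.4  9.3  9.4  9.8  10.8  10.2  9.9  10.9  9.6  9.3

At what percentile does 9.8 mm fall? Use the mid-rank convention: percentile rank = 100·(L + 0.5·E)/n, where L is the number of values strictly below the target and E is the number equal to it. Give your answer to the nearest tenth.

44.0

Sorted: 9.2, 9.3, 9.3, 9.3, 9.4, 9.4, 9.5, 9.6, 9.6, 9.7, 9.8, 9.8, 9.9, 9.9, 9.9, 10.0, 10.1, 10.2, 10.3, 10.4, 10.5, 10.6, 10.7, 10.8, 10.9.
Count below 9.8: L = 10; count equal: E = 2; n = 25.
Percentile rank = 100·(10 + 0.5·2)/25 = 100·11/25 = 44.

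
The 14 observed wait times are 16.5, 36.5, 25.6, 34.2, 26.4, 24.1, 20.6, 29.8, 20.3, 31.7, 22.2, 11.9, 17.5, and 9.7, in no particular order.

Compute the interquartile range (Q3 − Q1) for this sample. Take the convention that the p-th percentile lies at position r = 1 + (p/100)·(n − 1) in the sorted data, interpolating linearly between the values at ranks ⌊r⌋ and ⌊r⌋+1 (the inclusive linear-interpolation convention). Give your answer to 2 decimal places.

10.75

Sorted: 9.7, 11.9, 16.5, 17.5, 20.3, 20.6, 22.2, 24.1, 25.6, 26.4, 29.8, 31.7, 34.2, 36.5.
n = 14.
P25: r = 4.25; ranks 4–5 are 17.5, 20.3; interpolating gives 18.2.
P75: r = 10.75; ranks 10–11 are 26.4, 29.8; interpolating gives 28.95.
Difference: 28.95 − 18.2 = 10.75.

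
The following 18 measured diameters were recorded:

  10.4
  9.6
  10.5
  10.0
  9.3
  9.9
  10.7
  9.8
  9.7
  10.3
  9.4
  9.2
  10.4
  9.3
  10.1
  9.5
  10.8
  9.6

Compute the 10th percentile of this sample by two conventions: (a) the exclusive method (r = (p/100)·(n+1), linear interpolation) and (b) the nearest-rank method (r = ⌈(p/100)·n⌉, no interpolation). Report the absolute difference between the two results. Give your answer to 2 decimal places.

Sorted: 9.2, 9.3, 9.3, 9.4, 9.5, 9.6, 9.6, 9.7, 9.8, 9.9, 10.0, 10.1, 10.3, 10.4, 10.4, 10.5, 10.7, 10.8.
n = 18.
(a) r = 1.9; between ranks 1 (9.2) and 2 (9.3): 9.29.
(b) the nearest-rank method: rank 2 → 9.3.
|9.29 − 9.3| = 0.01.

0.01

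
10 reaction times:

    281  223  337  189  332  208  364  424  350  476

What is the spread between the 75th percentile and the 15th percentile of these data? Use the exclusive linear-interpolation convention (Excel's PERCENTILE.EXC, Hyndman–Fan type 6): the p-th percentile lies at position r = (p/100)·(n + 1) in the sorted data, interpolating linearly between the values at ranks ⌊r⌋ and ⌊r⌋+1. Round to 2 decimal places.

177.65

Sorted: 189, 208, 223, 281, 332, 337, 350, 364, 424, 476.
n = 10.
P15: r = 1.65; ranks 1–2 are 189, 208; interpolating gives 201.35.
P75: r = 8.25; ranks 8–9 are 364, 424; interpolating gives 379.
Difference: 379 − 201.35 = 177.65.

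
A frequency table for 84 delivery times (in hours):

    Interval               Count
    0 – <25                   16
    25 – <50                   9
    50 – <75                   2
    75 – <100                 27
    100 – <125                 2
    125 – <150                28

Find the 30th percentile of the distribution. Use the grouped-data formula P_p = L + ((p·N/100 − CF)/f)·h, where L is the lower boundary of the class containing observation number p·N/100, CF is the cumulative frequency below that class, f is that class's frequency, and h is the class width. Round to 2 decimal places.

N = 84; target position k = 30/100 · 84 = 25.2.
Cumulative frequencies: 16, 25, 27, 54, 56, 84.
Observation 25.2 falls in the class 50 – <75.
L = 50, CF = 25, f = 2, h = 25.
P30 = 50 + ((25.2 − 25)/2)·25 = 50 + 2.5 = 52.5.

52.50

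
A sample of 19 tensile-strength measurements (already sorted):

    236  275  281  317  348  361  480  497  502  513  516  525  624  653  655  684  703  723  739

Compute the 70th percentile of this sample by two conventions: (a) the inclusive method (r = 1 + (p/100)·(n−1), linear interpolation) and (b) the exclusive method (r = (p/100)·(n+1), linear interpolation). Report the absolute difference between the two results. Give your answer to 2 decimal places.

n = 19.
(a) r = 13.6; between ranks 13 (624) and 14 (653): 641.4.
(b) r = 14 → value at rank 14 = 653.
|641.4 − 653| = 11.6.

11.60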